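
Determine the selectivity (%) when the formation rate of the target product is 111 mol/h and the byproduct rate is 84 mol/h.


Selectivity = desired / (desired + undesired) * 100
Total products = 111 + 84 = 195 mol/h
S = 111 / 195 * 100
= 0.5692 * 100
= 56.92 %

56.92 %


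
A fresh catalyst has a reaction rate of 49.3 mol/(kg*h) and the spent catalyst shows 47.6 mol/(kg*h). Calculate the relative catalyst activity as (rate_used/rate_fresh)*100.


Activity (%) = (rate_used / rate_fresh) * 100
rate_used = 47.6, rate_fresh = 49.3
= (47.6 / 49.3) * 100
= 0.9655 * 100 = 96.55

96.55 %


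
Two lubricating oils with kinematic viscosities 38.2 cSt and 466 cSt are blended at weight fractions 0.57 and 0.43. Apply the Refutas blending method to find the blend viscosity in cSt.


Refutas method: VBN_i = 14.534*ln(ln(visc_i + 0.8)) + 10.975, blended linearly by mass fraction; since VBN is linear in VBI_i = ln(ln(visc_i + 0.8)) and the fractions sum to 1, blend VBI directly: visc = exp(exp(VBI_blend)) - 0.8
VBI_1 = ln(ln(38.2 + 0.8)) = 1.29844
VBI_2 = ln(ln(466 + 0.8)) = 1.81579
VBI_blend = 0.57 * 1.29844 + 0.43 * 1.81579 = 1.5209
visc_blend = exp(exp(1.5209)) - 0.8 = 96.36

96.36 cSt


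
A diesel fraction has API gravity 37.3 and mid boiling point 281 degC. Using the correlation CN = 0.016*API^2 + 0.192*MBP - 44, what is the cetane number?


CN = 0.016 * 37.3^2 + 0.192 * 281 - 44
CN = 22.26064 + 53.952 - 44 = 32.21264

32.21264


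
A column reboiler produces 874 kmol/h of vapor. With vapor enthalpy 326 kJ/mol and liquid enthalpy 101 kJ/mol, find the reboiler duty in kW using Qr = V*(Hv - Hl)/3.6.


Qr = 874 * (326 - 101) / 3.6 = 874 * 225 / 3.6 = 54620

54620 kW


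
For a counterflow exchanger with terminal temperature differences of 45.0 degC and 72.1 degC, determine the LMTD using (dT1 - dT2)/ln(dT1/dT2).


LMTD = (dT1 - dT2) / ln(dT1/dT2)
= (45.0 - 72.1) / ln(45.0 / 72.1) = -27.1 / -0.471392 = 57.49

57.49 degC


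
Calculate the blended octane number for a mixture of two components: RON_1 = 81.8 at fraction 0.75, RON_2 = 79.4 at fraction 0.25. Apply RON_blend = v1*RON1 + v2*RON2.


Linear blending: RON_blend = sum(vi * RONi)
Contribution 1: 0.75 * 81.8 = 61.35
Contribution 2: 0.25 * 79.4 = 19.85
RON_blend = 61.35 + 19.85 = 81.2

81.2


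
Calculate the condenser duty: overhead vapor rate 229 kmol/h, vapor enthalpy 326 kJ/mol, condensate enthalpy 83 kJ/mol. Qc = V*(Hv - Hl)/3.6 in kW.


Qc = 229 * (326 - 83) / 3.6 = 229 * 243 / 3.6 = 15460

15460 kW


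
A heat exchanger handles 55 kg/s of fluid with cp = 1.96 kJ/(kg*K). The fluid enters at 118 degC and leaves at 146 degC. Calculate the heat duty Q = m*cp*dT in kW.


Q = m_dot * cp * delta_T
delta_T = 146 - 118 = 28 K
Q = 55 * 1.96 * 28
= 107.8 * 28
= 3018.4 kW

3018.4 kW


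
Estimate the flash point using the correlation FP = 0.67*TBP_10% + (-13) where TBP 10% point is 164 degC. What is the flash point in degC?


FP = 0.67 * 164 + (-13) = 96.88

96.88 degC


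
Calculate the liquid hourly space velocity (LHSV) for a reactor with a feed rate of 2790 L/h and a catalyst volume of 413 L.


LHSV = volumetric feed rate / catalyst volume
= 2790 L/h / 413 L
= 6.755 h^-1

6.755 h^-1


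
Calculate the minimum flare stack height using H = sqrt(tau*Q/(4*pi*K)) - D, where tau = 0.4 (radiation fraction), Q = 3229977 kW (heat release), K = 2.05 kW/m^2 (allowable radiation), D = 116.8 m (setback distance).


tau*Q/(4*pi*K) = 0.4 * 3229977 / (4 * pi * 2.05) = 50152.9
sqrt(50152.9) = 223.948
H = 223.948 - 116.8 = 107.1

107.1 m


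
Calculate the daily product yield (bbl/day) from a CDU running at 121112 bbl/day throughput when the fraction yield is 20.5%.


Crude throughput = 121112 bbl/day
Fraction yield = 20.5%
yield = throughput * fraction / 100
yield = 121112 * 20.5 / 100 = 24827.96

24827.96 bbl/day


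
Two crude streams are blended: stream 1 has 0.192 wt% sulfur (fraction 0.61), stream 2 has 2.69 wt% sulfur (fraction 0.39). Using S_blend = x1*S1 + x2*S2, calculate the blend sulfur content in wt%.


Linear sulfur blending: S_blend = x1*S1 + x2*S2
Contribution 1: 0.61 * 0.192 = 0.11712 wt%
Contribution 2: 0.39 * 2.69 = 1.0491 wt%
S_blend = 0.11712 + 1.0491 = 1.16622

1.16622 wt%


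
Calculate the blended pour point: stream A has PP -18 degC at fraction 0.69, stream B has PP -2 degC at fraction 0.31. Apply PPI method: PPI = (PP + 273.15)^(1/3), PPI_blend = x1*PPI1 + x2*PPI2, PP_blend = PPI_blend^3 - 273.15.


PPI_1 = (-18 + 273.15)^(1/3) = 6.342569
PPI_2 = (-2 + 273.15)^(1/3) = 6.472467
PPI_blend = 0.69 * 6.342569 + 0.31 * 6.472467 = 6.382837
PP_blend = 6.382837^3 - 273.15 = 260.0407 - 273.15 = -13.11

-13.11 degC


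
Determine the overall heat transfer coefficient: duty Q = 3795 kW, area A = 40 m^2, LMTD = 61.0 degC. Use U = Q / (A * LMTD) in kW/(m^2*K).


From Q = U*A*LMTD, U = Q / (A * LMTD)
U = 3795 / (40 * 61.0) = 3795 / 2440 = 1.555

1.555 kW/(m^2*K)


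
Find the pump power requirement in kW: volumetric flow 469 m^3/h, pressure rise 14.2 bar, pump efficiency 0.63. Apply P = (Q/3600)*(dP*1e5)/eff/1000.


Q = 469 / 3600 = 0.130278 m^3/s
P = 0.130278 * (14.2 * 1e5) / 0.63 / 1000 = 293.6

293.6 kW


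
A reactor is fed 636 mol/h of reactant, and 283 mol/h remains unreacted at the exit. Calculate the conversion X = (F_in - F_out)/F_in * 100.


X = (F_in - F_out) / F_in * 100
Moles reacted = 636 - 283 = 353
X = 353 / 636 * 100
= 0.5550 * 100
= 55.50 %

55.50 %


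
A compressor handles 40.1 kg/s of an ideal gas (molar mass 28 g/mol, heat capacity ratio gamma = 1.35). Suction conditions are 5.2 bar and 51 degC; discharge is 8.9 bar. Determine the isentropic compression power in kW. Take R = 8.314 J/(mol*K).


Isentropic work: W = m*(gamma/(gamma-1))*(R*T1/MW)*((P2/P1)^((gamma-1)/gamma) - 1)
T1 = 51 + 273.15 = 324.15 K
Pressure ratio = 8.9 / 5.2 = 1.71154
Exponent = (1.35 - 1)/1.35 = 0.259259
(P2/P1)^exp - 1 = 1.71154^0.259259 - 1 = 0.149497
W = 40.1 * 1.35 / 0.35 * 8.314 * 324.15 / 28 * 0.149497 = 2226

2226 kW


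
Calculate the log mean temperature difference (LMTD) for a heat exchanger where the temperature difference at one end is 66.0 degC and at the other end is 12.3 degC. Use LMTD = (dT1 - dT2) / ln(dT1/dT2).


LMTD = (dT1 - dT2) / ln(dT1/dT2)
= (66.0 - 12.3) / ln(66.0 / 12.3) = 53.7 / 1.68006 = 31.96

31.96 degC


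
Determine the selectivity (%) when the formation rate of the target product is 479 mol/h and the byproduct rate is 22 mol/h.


Selectivity = desired / (desired + undesired) * 100
Total products = 479 + 22 = 501 mol/h
S = 479 / 501 * 100
= 0.9561 * 100
= 95.61 %

95.61 %


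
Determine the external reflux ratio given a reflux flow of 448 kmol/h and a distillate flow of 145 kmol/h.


Reflux ratio definition: R = L / D (liquid returned / distillate withdrawn)
L = 448 kmol/h, D = 145 kmol/h
R = 448 / 145 = 3.090

3.090


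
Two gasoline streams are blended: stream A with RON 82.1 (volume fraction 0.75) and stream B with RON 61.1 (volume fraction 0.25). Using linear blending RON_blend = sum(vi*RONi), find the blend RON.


Linear blending: RON_blend = sum(vi * RONi)
Contribution 1: 0.75 * 82.1 = 61.575
Contribution 2: 0.25 * 61.1 = 15.275
RON_blend = 61.575 + 15.275 = 76.85

76.85


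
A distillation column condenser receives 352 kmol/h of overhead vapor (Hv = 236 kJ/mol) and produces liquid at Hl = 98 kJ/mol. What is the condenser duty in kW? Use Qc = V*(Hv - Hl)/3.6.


Qc = 352 * (236 - 98) / 3.6 = 352 * 138 / 3.6 = 13490

13490 kW


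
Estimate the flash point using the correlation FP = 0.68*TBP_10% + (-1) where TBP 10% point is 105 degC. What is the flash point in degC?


FP = 0.68 * 105 + (-1) = 70.4

70.4 degC


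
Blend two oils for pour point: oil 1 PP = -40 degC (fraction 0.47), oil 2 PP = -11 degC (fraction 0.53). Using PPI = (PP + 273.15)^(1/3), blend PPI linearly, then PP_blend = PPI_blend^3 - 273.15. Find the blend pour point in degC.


PPI_1 = (-40 + 273.15)^(1/3) = 6.15477
PPI_2 = (-11 + 273.15)^(1/3) = 6.400049
PPI_blend = 0.47 * 6.15477 + 0.53 * 6.400049 = 6.284768
PP_blend = 6.284768^3 - 273.15 = 248.2377 - 273.15 = -24.91

-24.91 degC


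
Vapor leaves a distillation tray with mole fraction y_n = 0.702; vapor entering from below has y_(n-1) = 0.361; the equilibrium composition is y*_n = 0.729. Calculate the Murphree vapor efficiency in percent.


Murphree vapor efficiency: EMV = (y_n - y_(n-1)) / (y*_n - y_(n-1)) * 100
EMV = (0.702 - 0.361) / (0.729 - 0.361) * 100 = 0.341 / 0.368 * 100 = 92.66

92.66 %


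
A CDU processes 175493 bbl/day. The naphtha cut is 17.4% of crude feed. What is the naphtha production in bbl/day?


Crude throughput = 175493 bbl/day
Fraction yield = 17.4%
yield = throughput * fraction / 100
yield = 175493 * 17.4 / 100 = 30535.782

30535.782 bbl/day


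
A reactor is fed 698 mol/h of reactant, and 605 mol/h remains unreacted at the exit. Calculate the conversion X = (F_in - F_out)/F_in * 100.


X = (F_in - F_out) / F_in * 100
Moles reacted = 698 - 605 = 93
X = 93 / 698 * 100
= 0.1332 * 100
= 13.32 %

13.32 %


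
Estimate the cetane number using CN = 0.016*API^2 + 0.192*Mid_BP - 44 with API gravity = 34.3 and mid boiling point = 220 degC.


CN = 0.016 * 34.3^2 + 0.192 * 220 - 44
CN = 18.82384 + 42.24 - 44 = 17.06384

17.06384


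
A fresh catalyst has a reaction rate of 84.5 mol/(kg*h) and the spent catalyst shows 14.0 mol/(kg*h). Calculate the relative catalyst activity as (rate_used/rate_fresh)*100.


Activity (%) = (rate_used / rate_fresh) * 100
rate_used = 14.0, rate_fresh = 84.5
= (14.0 / 84.5) * 100
= 0.1657 * 100 = 16.57

16.57 %


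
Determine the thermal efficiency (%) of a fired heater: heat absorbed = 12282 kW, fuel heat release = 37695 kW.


Furnace efficiency = Q_absorbed / Q_fuel * 100
= 12282 / 37695 * 100 = 32.58

32.58 %


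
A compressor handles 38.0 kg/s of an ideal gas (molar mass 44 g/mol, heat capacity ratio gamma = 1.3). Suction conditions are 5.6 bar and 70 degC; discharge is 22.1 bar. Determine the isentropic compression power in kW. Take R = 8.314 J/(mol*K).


Isentropic work: W = m*(gamma/(gamma-1))*(R*T1/MW)*((P2/P1)^((gamma-1)/gamma) - 1)
T1 = 70 + 273.15 = 343.15 K
Pressure ratio = 22.1 / 5.6 = 3.94643
Exponent = (1.3 - 1)/1.3 = 0.230769
(P2/P1)^exp - 1 = 3.94643^0.230769 - 1 = 0.372731
W = 38.0 * 1.3 / 0.3 * 8.314 * 343.15 / 44 * 0.372731 = 3980

3980 kW


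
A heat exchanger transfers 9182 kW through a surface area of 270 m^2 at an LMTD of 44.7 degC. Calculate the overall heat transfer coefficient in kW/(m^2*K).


From Q = U*A*LMTD, U = Q / (A * LMTD)
U = 9182 / (270 * 44.7) = 9182 / 12069 = 0.7608

0.7608 kW/(m^2*K)


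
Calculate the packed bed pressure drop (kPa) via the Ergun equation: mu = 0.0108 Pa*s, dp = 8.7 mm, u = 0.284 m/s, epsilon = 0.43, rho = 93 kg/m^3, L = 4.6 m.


dp = 8.7 mm = 0.0087 m
Viscous term = 150*0.0108*0.284*(1-0.43)^2 / (0.0087^2*0.43^3) = 24839.3
Inertial term = 1.75*93*0.284^2*(1-0.43) / (0.0087*0.43^3) = 10817
dP/L = 24839.3 + 10817 = 35656.3 Pa/m
dP = 35656.3 * 4.6 / 1000 = 164.0 kPa

164.0 kPa


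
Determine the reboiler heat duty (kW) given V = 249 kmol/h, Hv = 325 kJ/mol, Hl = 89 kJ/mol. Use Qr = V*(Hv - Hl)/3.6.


Qr = 249 * (325 - 89) / 3.6 = 249 * 236 / 3.6 = 16320

16320 kW


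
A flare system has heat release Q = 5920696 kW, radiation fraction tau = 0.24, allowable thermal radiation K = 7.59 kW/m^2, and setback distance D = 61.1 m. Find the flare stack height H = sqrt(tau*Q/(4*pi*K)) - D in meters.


tau*Q/(4*pi*K) = 0.24 * 5920696 / (4 * pi * 7.59) = 14898.2
sqrt(14898.2) = 122.058
H = 122.058 - 61.1 = 60.96

60.96 m


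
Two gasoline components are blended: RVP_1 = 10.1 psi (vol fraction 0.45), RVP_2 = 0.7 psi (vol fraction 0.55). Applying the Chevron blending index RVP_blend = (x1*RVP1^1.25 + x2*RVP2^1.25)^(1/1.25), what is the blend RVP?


Chevron index: RVP_blend = (sum xi*RVPi^1.25)^(1/1.25)
RVP^1.25 terms: 0.45 * 10.1^1.25 + 0.55 * 0.7^1.25 = 8.45457
RVP_blend = 8.45457^(1/1.25) = 5.517

5.517 psi


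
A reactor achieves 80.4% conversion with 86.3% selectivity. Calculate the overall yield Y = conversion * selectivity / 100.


Overall yield = conversion (%) * selectivity (%) / 100
Conversion = 80.4%, Selectivity = 86.3%
Y = 80.4 * 86.3 / 100
= 69.3852 %

69.3852 %


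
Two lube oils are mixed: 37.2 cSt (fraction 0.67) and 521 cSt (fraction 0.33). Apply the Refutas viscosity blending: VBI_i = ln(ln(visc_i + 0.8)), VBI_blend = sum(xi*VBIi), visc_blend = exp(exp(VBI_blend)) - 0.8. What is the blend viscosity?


Refutas method: VBN_i = 14.534*ln(ln(visc_i + 0.8)) + 10.975, blended linearly by mass fraction; since VBN is linear in VBI_i = ln(ln(visc_i + 0.8)) and the fractions sum to 1, blend VBI directly: visc = exp(exp(VBI_blend)) - 0.8
VBI_1 = ln(ln(37.2 + 0.8)) = 1.29132
VBI_2 = ln(ln(521 + 0.8)) = 1.83375
VBI_blend = 0.67 * 1.29132 + 0.33 * 1.83375 = 1.47032
visc_blend = exp(exp(1.47032)) - 0.8 = 76.73

76.73 cSt


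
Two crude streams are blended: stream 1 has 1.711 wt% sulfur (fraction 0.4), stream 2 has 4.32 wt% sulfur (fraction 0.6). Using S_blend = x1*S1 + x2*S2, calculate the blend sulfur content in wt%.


Linear sulfur blending: S_blend = x1*S1 + x2*S2
Contribution 1: 0.4 * 1.711 = 0.6844 wt%
Contribution 2: 0.6 * 4.32 = 2.592 wt%
S_blend = 0.6844 + 2.592 = 3.2764

3.2764 wt%


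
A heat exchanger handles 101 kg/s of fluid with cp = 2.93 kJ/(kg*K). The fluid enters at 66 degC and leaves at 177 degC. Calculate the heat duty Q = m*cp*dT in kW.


Q = m_dot * cp * delta_T
delta_T = 177 - 66 = 111 K
Q = 101 * 2.93 * 111
= 295.93 * 111
= 32848.23 kW

32848.23 kW


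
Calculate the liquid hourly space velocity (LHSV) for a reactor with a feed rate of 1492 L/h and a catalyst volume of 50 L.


LHSV = volumetric feed rate / catalyst volume
= 1492 L/h / 50 L
= 29.84 h^-1

29.84 h^-1


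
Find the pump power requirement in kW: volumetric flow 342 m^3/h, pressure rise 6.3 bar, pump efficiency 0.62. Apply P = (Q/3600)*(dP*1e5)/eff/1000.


Q = 342 / 3600 = 0.095 m^3/s
P = 0.095 * (6.3 * 1e5) / 0.62 / 1000 = 96.53

96.53 kW


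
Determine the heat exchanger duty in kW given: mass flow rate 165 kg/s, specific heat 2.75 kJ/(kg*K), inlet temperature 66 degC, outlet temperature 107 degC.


Q = m_dot * cp * delta_T
delta_T = 107 - 66 = 41 K
Q = 165 * 2.75 * 41
= 453.75 * 41
= 18603.75 kW

18603.75 kW


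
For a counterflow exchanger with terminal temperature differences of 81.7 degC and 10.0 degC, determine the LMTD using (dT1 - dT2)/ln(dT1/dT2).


LMTD = (dT1 - dT2) / ln(dT1/dT2)
= (81.7 - 10.0) / ln(81.7 / 10.0) = 71.7 / 2.10047 = 34.14

34.14 degC


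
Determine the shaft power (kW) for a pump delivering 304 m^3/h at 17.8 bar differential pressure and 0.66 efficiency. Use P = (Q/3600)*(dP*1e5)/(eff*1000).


Q = 304 / 3600 = 0.0844444 m^3/s
P = 0.0844444 * (17.8 * 1e5) / 0.66 / 1000 = 227.7

227.7 kW


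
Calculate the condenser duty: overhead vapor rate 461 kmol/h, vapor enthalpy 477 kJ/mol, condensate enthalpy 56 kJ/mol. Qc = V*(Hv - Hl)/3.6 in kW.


Qc = 461 * (477 - 56) / 3.6 = 461 * 421 / 3.6 = 53910

53910 kW


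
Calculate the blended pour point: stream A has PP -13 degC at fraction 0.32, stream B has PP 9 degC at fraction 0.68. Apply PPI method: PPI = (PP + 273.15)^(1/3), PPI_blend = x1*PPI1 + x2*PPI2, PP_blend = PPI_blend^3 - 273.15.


PPI_1 = (-13 + 273.15)^(1/3) = 6.383731
PPI_2 = (9 + 273.15)^(1/3) = 6.558835
PPI_blend = 0.32 * 6.383731 + 0.68 * 6.558835 = 6.502802
PP_blend = 6.502802^3 - 273.15 = 274.9803 - 273.15 = 1.83

1.83 degC


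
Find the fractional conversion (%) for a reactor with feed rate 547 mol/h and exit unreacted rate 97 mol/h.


X = (F_in - F_out) / F_in * 100
Moles reacted = 547 - 97 = 450
X = 450 / 547 * 100
= 0.8227 * 100
= 82.27 %

82.27 %


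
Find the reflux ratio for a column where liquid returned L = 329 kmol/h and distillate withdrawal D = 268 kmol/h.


Reflux ratio definition: R = L / D (liquid returned / distillate withdrawn)
L = 329 kmol/h, D = 268 kmol/h
R = 329 / 268 = 1.228

1.228


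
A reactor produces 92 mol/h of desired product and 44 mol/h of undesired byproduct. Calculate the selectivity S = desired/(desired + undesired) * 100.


Selectivity = desired / (desired + undesired) * 100
Total products = 92 + 44 = 136 mol/h
S = 92 / 136 * 100
= 0.6765 * 100
= 67.65 %

67.65 %


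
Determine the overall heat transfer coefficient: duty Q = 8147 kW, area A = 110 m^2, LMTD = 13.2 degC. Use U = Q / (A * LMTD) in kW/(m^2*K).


From Q = U*A*LMTD, U = Q / (A * LMTD)
U = 8147 / (110 * 13.2) = 8147 / 1452 = 5.611

5.611 kW/(m^2*K)


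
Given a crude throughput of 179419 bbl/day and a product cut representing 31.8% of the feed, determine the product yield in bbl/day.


Crude throughput = 179419 bbl/day
Fraction yield = 31.8%
yield = throughput * fraction / 100
yield = 179419 * 31.8 / 100 = 57055.242

57055.242 bbl/day


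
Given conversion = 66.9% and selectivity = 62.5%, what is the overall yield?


Overall yield = conversion (%) * selectivity (%) / 100
Conversion = 66.9%, Selectivity = 62.5%
Y = 66.9 * 62.5 / 100
= 41.8125 %

41.8125 %


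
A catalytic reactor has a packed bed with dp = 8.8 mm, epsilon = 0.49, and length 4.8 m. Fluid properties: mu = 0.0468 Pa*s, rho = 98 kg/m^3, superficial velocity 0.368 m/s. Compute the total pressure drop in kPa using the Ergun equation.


dp = 8.8 mm = 0.0088 m
Viscous term = 150*0.0468*0.368*(1-0.49)^2 / (0.0088^2*0.49^3) = 73751.6
Inertial term = 1.75*98*0.368^2*(1-0.49) / (0.0088*0.49^3) = 11440.9
dP/L = 73751.6 + 11440.9 = 85192.5 Pa/m
dP = 85192.5 * 4.8 / 1000 = 408.9 kPa

408.9 kPa


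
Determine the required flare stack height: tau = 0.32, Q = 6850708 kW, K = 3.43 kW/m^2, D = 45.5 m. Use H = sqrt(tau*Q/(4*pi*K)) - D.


tau*Q/(4*pi*K) = 0.32 * 6850708 / (4 * pi * 3.43) = 50860.6
sqrt(50860.6) = 225.523
H = 225.523 - 45.5 = 180.0

180.0 m


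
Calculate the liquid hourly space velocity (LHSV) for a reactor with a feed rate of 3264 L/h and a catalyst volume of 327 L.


LHSV = volumetric feed rate / catalyst volume
= 3264 L/h / 327 L
= 9.982 h^-1

9.982 h^-1


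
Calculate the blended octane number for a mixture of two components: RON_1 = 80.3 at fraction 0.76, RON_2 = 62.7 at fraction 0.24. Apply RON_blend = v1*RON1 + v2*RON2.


Linear blending: RON_blend = sum(vi * RONi)
Contribution 1: 0.76 * 80.3 = 61.028
Contribution 2: 0.24 * 62.7 = 15.048
RON_blend = 61.028 + 15.048 = 76.076

76.076


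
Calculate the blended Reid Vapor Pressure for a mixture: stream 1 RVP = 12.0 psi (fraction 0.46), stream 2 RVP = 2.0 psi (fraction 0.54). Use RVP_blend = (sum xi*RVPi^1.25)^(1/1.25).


Chevron index: RVP_blend = (sum xi*RVPi^1.25)^(1/1.25)
RVP^1.25 terms: 0.46 * 12.0^1.25 + 0.54 * 2.0^1.25 = 11.5582
RVP_blend = 11.5582^(1/1.25) = 7.085

7.085 psi


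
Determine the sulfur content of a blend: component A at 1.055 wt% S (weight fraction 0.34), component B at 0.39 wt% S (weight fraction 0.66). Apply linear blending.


Linear sulfur blending: S_blend = x1*S1 + x2*S2
Contribution 1: 0.34 * 1.055 = 0.3587 wt%
Contribution 2: 0.66 * 0.39 = 0.2574 wt%
S_blend = 0.3587 + 0.2574 = 0.6161

0.6161 wt%


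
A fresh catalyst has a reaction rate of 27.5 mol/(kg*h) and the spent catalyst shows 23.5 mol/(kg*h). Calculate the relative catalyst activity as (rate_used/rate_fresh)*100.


Activity (%) = (rate_used / rate_fresh) * 100
rate_used = 23.5, rate_fresh = 27.5
= (23.5 / 27.5) * 100
= 0.8545 * 100 = 85.45

85.45 %


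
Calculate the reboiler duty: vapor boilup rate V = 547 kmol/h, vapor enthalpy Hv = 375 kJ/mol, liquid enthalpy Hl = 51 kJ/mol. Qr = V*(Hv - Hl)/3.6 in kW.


Qr = 547 * (375 - 51) / 3.6 = 547 * 324 / 3.6 = 49230

49230 kW


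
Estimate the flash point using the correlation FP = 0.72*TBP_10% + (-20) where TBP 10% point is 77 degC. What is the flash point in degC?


FP = 0.72 * 77 + (-20) = 35.44

35.44 degC


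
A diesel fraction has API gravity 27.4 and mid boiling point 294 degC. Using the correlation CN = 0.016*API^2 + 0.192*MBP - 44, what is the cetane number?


CN = 0.016 * 27.4^2 + 0.192 * 294 - 44
CN = 12.01216 + 56.448 - 44 = 24.46016

24.46016


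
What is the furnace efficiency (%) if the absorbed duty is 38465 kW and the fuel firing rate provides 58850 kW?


Furnace efficiency = Q_absorbed / Q_fuel * 100
= 38465 / 58850 * 100 = 65.36

65.36 %


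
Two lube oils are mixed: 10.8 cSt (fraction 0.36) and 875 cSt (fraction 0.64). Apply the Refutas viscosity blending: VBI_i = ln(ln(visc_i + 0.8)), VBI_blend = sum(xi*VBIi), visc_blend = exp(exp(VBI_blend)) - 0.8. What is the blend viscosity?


Refutas method: VBN_i = 14.534*ln(ln(visc_i + 0.8)) + 10.975, blended linearly by mass fraction; since VBN is linear in VBI_i = ln(ln(visc_i + 0.8)) and the fractions sum to 1, blend VBI directly: visc = exp(exp(VBI_blend)) - 0.8
VBI_1 = ln(ln(10.8 + 0.8)) = 0.896498
VBI_2 = ln(ln(875 + 0.8)) = 1.91326
VBI_blend = 0.36 * 0.896498 + 0.64 * 1.91326 = 1.54723
visc_blend = exp(exp(1.54723)) - 0.8 = 109.0

109.0 cSt


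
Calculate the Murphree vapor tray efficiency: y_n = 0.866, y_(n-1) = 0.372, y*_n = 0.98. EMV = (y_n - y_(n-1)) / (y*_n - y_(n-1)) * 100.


Murphree vapor efficiency: EMV = (y_n - y_(n-1)) / (y*_n - y_(n-1)) * 100
EMV = (0.866 - 0.372) / (0.98 - 0.372) * 100 = 0.494 / 0.608 * 100 = 81.25

81.25 %


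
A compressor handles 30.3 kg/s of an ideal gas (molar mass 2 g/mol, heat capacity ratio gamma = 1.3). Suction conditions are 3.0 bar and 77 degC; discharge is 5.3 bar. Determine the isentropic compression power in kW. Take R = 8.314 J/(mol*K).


Isentropic work: W = m*(gamma/(gamma-1))*(R*T1/MW)*((P2/P1)^((gamma-1)/gamma) - 1)
T1 = 77 + 273.15 = 350.15 K
Pressure ratio = 5.3 / 3.0 = 1.76667
Exponent = (1.3 - 1)/1.3 = 0.230769
(P2/P1)^exp - 1 = 1.76667^0.230769 - 1 = 0.140344
W = 30.3 * 1.3 / 0.3 * 8.314 * 350.15 / 2 * 0.140344 = 26820

26820 kW


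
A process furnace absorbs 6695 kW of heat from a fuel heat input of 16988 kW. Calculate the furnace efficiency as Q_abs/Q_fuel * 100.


Furnace efficiency = Q_absorbed / Q_fuel * 100
= 6695 / 16988 * 100 = 39.41

39.41 %


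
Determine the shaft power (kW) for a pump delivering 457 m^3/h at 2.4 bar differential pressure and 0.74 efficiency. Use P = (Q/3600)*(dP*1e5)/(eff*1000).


Q = 457 / 3600 = 0.126944 m^3/s
P = 0.126944 * (2.4 * 1e5) / 0.74 / 1000 = 41.17

41.17 kW


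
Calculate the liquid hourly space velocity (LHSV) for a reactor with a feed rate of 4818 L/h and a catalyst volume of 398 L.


LHSV = volumetric feed rate / catalyst volume
= 4818 L/h / 398 L
= 12.11 h^-1

12.11 h^-1


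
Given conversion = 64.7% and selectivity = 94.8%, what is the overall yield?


Overall yield = conversion (%) * selectivity (%) / 100
Conversion = 64.7%, Selectivity = 94.8%
Y = 64.7 * 94.8 / 100
= 61.3356 %

61.3356 %


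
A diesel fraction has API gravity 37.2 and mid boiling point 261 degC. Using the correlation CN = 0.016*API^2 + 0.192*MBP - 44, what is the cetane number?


CN = 0.016 * 37.2^2 + 0.192 * 261 - 44
CN = 22.14144 + 50.112 - 44 = 28.25344

28.25344


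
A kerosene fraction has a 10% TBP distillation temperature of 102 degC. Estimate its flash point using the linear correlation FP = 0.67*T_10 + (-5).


FP = 0.67 * 102 + (-5) = 63.34

63.34 degC


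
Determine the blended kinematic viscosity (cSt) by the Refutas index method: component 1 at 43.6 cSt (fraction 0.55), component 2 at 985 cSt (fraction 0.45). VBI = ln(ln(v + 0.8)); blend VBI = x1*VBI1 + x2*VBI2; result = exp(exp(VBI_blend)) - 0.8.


Refutas method: VBN_i = 14.534*ln(ln(visc_i + 0.8)) + 10.975, blended linearly by mass fraction; since VBN is linear in VBI_i = ln(ln(visc_i + 0.8)) and the fractions sum to 1, blend VBI directly: visc = exp(exp(VBI_blend)) - 0.8
VBI_1 = ln(ln(43.6 + 0.8)) = 1.33322
VBI_2 = ln(ln(985 + 0.8)) = 1.93057
VBI_blend = 0.55 * 1.33322 + 0.45 * 1.93057 = 1.60203
visc_blend = exp(exp(1.60203)) - 0.8 = 142.2

142.2 cSt


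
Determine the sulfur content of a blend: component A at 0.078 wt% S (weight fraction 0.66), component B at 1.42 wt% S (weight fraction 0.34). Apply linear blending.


Linear sulfur blending: S_blend = x1*S1 + x2*S2
Contribution 1: 0.66 * 0.078 = 0.05148 wt%
Contribution 2: 0.34 * 1.42 = 0.4828 wt%
S_blend = 0.05148 + 0.4828 = 0.53428

0.53428 wt%


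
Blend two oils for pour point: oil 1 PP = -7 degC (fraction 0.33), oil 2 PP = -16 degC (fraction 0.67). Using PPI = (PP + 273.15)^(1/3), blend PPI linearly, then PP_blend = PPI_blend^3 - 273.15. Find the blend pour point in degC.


PPI_1 = (-7 + 273.15)^(1/3) = 6.432436
PPI_2 = (-16 + 273.15)^(1/3) = 6.359098
PPI_blend = 0.33 * 6.432436 + 0.67 * 6.359098 = 6.3833
PP_blend = 6.3833^3 - 273.15 = 260.0973 - 273.15 = -13.05

-13.05 degC


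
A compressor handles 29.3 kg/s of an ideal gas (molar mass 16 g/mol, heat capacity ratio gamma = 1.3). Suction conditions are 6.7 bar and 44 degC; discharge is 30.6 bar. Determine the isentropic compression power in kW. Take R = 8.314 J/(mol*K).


Isentropic work: W = m*(gamma/(gamma-1))*(R*T1/MW)*((P2/P1)^((gamma-1)/gamma) - 1)
T1 = 44 + 273.15 = 317.15 K
Pressure ratio = 30.6 / 6.7 = 4.56716
Exponent = (1.3 - 1)/1.3 = 0.230769
(P2/P1)^exp - 1 = 4.56716^0.230769 - 1 = 0.419796
W = 29.3 * 1.3 / 0.3 * 8.314 * 317.15 / 16 * 0.419796 = 8784

8784 kW


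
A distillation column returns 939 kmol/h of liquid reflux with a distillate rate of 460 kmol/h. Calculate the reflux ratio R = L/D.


Reflux ratio definition: R = L / D (liquid returned / distillate withdrawn)
L = 939 kmol/h, D = 460 kmol/h
R = 939 / 460 = 2.041

2.041


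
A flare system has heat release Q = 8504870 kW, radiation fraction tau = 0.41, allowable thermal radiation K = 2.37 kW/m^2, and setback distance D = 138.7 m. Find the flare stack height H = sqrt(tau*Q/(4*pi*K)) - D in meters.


tau*Q/(4*pi*K) = 0.41 * 8504870 / (4 * pi * 2.37) = 117083
sqrt(117083) = 342.174
H = 342.174 - 138.7 = 203.5

203.5 m


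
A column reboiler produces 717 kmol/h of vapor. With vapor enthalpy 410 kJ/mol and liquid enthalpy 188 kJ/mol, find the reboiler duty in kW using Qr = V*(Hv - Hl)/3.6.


Qr = 717 * (410 - 188) / 3.6 = 717 * 222 / 3.6 = 44220

44220 kW


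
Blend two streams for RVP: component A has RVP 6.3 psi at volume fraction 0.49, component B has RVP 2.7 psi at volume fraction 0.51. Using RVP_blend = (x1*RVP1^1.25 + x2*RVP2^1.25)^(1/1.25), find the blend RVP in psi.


Chevron index: RVP_blend = (sum xi*RVPi^1.25)^(1/1.25)
RVP^1.25 terms: 0.49 * 6.3^1.25 + 0.51 * 2.7^1.25 = 6.65583
RVP_blend = 6.65583^(1/1.25) = 4.556

4.556 psi


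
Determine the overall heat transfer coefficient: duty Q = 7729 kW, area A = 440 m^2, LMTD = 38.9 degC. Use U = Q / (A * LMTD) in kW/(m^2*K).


From Q = U*A*LMTD, U = Q / (A * LMTD)
U = 7729 / (440 * 38.9) = 7729 / 17116 = 0.4516

0.4516 kW/(m^2*K)


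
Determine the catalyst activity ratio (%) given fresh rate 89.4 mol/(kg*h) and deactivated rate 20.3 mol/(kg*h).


Activity (%) = (rate_used / rate_fresh) * 100
rate_used = 20.3, rate_fresh = 89.4
= (20.3 / 89.4) * 100
= 0.2271 * 100 = 22.71

22.71 %


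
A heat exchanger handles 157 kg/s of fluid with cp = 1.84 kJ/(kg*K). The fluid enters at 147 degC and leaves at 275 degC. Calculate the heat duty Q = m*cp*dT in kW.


Q = m_dot * cp * delta_T
delta_T = 275 - 147 = 128 K
Q = 157 * 1.84 * 128
= 288.88 * 128
= 36976.64 kW

36976.64 kW


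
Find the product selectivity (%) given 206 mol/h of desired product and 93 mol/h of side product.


Selectivity = desired / (desired + undesired) * 100
Total products = 206 + 93 = 299 mol/h
S = 206 / 299 * 100
= 0.6890 * 100
= 68.90 %

68.90 %


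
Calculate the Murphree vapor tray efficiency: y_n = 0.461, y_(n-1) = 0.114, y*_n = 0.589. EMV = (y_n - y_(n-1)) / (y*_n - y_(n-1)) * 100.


Murphree vapor efficiency: EMV = (y_n - y_(n-1)) / (y*_n - y_(n-1)) * 100
EMV = (0.461 - 0.114) / (0.589 - 0.114) * 100 = 0.347 / 0.475 * 100 = 73.05

73.05 %


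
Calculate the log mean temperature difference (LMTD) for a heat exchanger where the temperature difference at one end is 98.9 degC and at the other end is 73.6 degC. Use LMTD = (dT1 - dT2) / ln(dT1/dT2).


LMTD = (dT1 - dT2) / ln(dT1/dT2)
= (98.9 - 73.6) / ln(98.9 / 73.6) = 25.3 / 0.295464 = 85.63

85.63 degC


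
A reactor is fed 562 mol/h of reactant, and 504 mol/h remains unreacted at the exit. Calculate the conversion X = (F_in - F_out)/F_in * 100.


X = (F_in - F_out) / F_in * 100
Moles reacted = 562 - 504 = 58
X = 58 / 562 * 100
= 0.1032 * 100
= 10.32 %

10.32 %


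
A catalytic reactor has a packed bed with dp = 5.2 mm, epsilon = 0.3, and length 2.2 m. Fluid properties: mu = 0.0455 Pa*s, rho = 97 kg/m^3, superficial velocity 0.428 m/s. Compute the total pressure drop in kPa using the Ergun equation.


dp = 5.2 mm = 0.0052 m
Viscous term = 150*0.0455*0.428*(1-0.3)^2 / (0.0052^2*0.3^3) = 1960520
Inertial term = 1.75*97*0.428^2*(1-0.3) / (0.0052*0.3^3) = 155034
dP/L = 1960520 + 155034 = 2115550 Pa/m
dP = 2115550 * 2.2 / 1000 = 4654 kPa

4654 kPa


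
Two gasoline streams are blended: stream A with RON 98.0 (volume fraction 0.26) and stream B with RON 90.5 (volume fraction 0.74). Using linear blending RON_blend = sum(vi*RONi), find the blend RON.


Linear blending: RON_blend = sum(vi * RONi)
Contribution 1: 0.26 * 98.0 = 25.48
Contribution 2: 0.74 * 90.5 = 66.97
RON_blend = 25.48 + 66.97 = 92.45

92.45


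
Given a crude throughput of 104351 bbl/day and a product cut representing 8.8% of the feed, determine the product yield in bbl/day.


Crude throughput = 104351 bbl/day
Fraction yield = 8.8%
yield = throughput * fraction / 100
yield = 104351 * 8.8 / 100 = 9182.888

9182.888 bbl/day


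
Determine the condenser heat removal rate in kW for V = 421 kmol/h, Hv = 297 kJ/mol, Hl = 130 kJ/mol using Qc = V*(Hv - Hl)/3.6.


Qc = 421 * (297 - 130) / 3.6 = 421 * 167 / 3.6 = 19530

19530 kW


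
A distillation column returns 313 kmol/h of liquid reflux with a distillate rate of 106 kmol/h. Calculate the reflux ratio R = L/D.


Reflux ratio definition: R = L / D (liquid returned / distillate withdrawn)
L = 313 kmol/h, D = 106 kmol/h
R = 313 / 106 = 2.953

2.953


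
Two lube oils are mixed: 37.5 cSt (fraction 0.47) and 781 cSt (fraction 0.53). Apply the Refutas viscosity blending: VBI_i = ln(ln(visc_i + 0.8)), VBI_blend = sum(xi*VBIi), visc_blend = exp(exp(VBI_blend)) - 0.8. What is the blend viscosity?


Refutas method: VBN_i = 14.534*ln(ln(visc_i + 0.8)) + 10.975, blended linearly by mass fraction; since VBN is linear in VBI_i = ln(ln(visc_i + 0.8)) and the fractions sum to 1, blend VBI directly: visc = exp(exp(VBI_blend)) - 0.8
VBI_1 = ln(ln(37.5 + 0.8)) = 1.29348
VBI_2 = ln(ln(781 + 0.8)) = 1.89636
VBI_blend = 0.47 * 1.29348 + 0.53 * 1.89636 = 1.61301
visc_blend = exp(exp(1.61301)) - 0.8 = 150.3

150.3 cSt


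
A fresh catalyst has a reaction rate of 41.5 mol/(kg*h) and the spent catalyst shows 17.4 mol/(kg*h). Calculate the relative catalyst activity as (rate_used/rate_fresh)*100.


Activity (%) = (rate_used / rate_fresh) * 100
rate_used = 17.4, rate_fresh = 41.5
= (17.4 / 41.5) * 100
= 0.4193 * 100 = 41.93

41.93 %


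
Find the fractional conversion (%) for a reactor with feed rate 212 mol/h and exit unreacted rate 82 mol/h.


X = (F_in - F_out) / F_in * 100
Moles reacted = 212 - 82 = 130
X = 130 / 212 * 100
= 0.6132 * 100
= 61.32 %

61.32 %


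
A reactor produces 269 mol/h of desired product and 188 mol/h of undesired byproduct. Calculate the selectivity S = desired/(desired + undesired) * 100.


Selectivity = desired / (desired + undesired) * 100
Total products = 269 + 188 = 457 mol/h
S = 269 / 457 * 100
= 0.5886 * 100
= 58.86 %

58.86 %


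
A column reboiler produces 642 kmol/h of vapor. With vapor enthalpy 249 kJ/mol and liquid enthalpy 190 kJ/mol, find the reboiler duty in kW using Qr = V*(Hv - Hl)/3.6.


Qr = 642 * (249 - 190) / 3.6 = 642 * 59 / 3.6 = 10520

10520 kW


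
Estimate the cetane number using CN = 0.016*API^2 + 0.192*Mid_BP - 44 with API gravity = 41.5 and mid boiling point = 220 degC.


CN = 0.016 * 41.5^2 + 0.192 * 220 - 44
CN = 27.556 + 42.24 - 44 = 25.796

25.796


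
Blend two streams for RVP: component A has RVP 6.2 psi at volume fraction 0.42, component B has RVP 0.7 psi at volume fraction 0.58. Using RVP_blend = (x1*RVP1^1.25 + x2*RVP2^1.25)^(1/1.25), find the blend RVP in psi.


Chevron index: RVP_blend = (sum xi*RVPi^1.25)^(1/1.25)
RVP^1.25 terms: 0.42 * 6.2^1.25 + 0.58 * 0.7^1.25 = 4.48039
RVP_blend = 4.48039^(1/1.25) = 3.319

3.319 psi


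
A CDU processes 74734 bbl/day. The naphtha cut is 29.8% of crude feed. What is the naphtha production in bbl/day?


Crude throughput = 74734 bbl/day
Fraction yield = 29.8%
yield = throughput * fraction / 100
yield = 74734 * 29.8 / 100 = 22270.732

22270.732 bbl/day


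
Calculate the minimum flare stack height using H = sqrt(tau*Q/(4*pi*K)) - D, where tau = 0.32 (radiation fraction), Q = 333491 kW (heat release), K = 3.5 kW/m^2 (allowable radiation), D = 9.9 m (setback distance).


tau*Q/(4*pi*K) = 0.32 * 333491 / (4 * pi * 3.5) = 2426.37
sqrt(2426.37) = 49.2582
H = 49.2582 - 9.9 = 39.36

39.36 m


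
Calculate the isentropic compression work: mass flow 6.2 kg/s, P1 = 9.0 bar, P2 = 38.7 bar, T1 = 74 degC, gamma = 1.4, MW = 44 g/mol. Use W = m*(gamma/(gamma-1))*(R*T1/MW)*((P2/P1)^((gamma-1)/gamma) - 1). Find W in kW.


Isentropic work: W = m*(gamma/(gamma-1))*(R*T1/MW)*((P2/P1)^((gamma-1)/gamma) - 1)
T1 = 74 + 273.15 = 347.15 K
Pressure ratio = 38.7 / 9.0 = 4.3
Exponent = (1.4 - 1)/1.4 = 0.285714
(P2/P1)^exp - 1 = 4.3^0.285714 - 1 = 0.517018
W = 6.2 * 1.4 / 0.4 * 8.314 * 347.15 / 44 * 0.517018 = 735.9

735.9 kW


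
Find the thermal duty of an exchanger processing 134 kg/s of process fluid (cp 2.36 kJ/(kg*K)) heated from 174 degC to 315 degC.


Q = m_dot * cp * delta_T
delta_T = 315 - 174 = 141 K
Q = 134 * 2.36 * 141
= 316.24 * 141
= 44589.84 kW

44589.84 kW


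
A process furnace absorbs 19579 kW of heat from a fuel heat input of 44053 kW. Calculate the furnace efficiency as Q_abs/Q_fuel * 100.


Furnace efficiency = Q_absorbed / Q_fuel * 100
= 19579 / 44053 * 100 = 44.44

44.44 %


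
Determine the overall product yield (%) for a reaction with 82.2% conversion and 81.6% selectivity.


Overall yield = conversion (%) * selectivity (%) / 100
Conversion = 82.2%, Selectivity = 81.6%
Y = 82.2 * 81.6 / 100
= 67.0752 %

67.0752 %


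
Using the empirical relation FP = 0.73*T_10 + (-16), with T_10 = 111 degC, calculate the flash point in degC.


FP = 0.73 * 111 + (-16) = 65.03

65.03 degC


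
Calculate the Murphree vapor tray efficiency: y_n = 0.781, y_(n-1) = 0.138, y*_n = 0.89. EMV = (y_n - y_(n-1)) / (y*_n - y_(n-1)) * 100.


Murphree vapor efficiency: EMV = (y_n - y_(n-1)) / (y*_n - y_(n-1)) * 100
EMV = (0.781 - 0.138) / (0.89 - 0.138) * 100 = 0.643 / 0.752 * 100 = 85.51

85.51 %


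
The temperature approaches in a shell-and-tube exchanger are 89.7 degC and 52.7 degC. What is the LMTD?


LMTD = (dT1 - dT2) / ln(dT1/dT2)
= (89.7 - 52.7) / ln(89.7 / 52.7) = 37 / 0.531855 = 69.57

69.57 degC


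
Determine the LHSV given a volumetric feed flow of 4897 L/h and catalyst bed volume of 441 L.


LHSV = volumetric feed rate / catalyst volume
= 4897 L/h / 441 L
= 11.10 h^-1

11.10 h^-1


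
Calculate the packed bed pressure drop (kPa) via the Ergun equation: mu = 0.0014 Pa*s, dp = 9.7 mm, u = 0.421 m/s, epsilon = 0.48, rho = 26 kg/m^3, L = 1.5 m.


dp = 9.7 mm = 0.0097 m
Viscous term = 150*0.0014*0.421*(1-0.48)^2 / (0.0097^2*0.48^3) = 2297.42
Inertial term = 1.75*26*0.421^2*(1-0.48) / (0.0097*0.48^3) = 3909.16
dP/L = 2297.42 + 3909.16 = 6206.58 Pa/m
dP = 6206.58 * 1.5 / 1000 = 9.310 kPa

9.310 kPa


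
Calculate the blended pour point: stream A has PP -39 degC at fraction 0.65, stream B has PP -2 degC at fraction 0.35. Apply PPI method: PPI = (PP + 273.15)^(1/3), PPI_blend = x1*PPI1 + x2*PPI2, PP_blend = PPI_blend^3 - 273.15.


PPI_1 = (-39 + 273.15)^(1/3) = 6.163557
PPI_2 = (-2 + 273.15)^(1/3) = 6.472467
PPI_blend = 0.65 * 6.163557 + 0.35 * 6.472467 = 6.271675
PP_blend = 6.271675^3 - 273.15 = 246.6895 - 273.15 = -26.46

-26.46 degC


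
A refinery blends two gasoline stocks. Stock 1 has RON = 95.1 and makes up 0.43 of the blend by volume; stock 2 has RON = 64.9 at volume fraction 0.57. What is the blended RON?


Linear blending: RON_blend = sum(vi * RONi)
Contribution 1: 0.43 * 95.1 = 40.893
Contribution 2: 0.57 * 64.9 = 36.993
RON_blend = 40.893 + 36.993 = 77.886

77.886


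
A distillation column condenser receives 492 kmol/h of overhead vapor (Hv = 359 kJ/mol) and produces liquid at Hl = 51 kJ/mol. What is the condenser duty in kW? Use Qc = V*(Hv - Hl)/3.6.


Qc = 492 * (359 - 51) / 3.6 = 492 * 308 / 3.6 = 42090

42090 kW


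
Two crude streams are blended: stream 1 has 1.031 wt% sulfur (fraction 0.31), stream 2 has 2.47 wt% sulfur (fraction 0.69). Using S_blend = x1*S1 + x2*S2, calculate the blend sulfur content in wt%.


Linear sulfur blending: S_blend = x1*S1 + x2*S2
Contribution 1: 0.31 * 1.031 = 0.31961 wt%
Contribution 2: 0.69 * 2.47 = 1.7043 wt%
S_blend = 0.31961 + 1.7043 = 2.02391

2.02391 wt%


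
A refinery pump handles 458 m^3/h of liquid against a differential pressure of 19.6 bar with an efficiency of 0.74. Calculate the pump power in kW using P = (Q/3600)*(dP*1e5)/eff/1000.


Q = 458 / 3600 = 0.127222 m^3/s
P = 0.127222 * (19.6 * 1e5) / 0.74 / 1000 = 337.0

337.0 kW


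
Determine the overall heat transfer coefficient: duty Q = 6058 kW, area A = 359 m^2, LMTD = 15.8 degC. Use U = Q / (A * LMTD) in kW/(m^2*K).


From Q = U*A*LMTD, U = Q / (A * LMTD)
U = 6058 / (359 * 15.8) = 6058 / 5672.2 = 1.068

1.068 kW/(m^2*K)


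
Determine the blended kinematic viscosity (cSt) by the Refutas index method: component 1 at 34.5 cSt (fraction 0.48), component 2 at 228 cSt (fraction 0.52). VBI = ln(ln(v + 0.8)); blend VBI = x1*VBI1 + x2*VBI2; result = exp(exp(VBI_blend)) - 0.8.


Refutas method: VBN_i = 14.534*ln(ln(visc_i + 0.8)) + 10.975, blended linearly by mass fraction; since VBN is linear in VBI_i = ln(ln(visc_i + 0.8)) and the fractions sum to 1, blend VBI directly: visc = exp(exp(VBI_blend)) - 0.8
VBI_1 = ln(ln(34.5 + 0.8)) = 1.27085
VBI_2 = ln(ln(228 + 0.8)) = 1.69246
VBI_blend = 0.48 * 1.27085 + 0.52 * 1.69246 = 1.49009
visc_blend = exp(exp(1.49009)) - 0.8 = 83.76

83.76 cSt


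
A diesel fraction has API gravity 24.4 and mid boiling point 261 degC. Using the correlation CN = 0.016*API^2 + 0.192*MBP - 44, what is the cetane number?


CN = 0.016 * 24.4^2 + 0.192 * 261 - 44
CN = 9.52576 + 50.112 - 44 = 15.63776

15.63776


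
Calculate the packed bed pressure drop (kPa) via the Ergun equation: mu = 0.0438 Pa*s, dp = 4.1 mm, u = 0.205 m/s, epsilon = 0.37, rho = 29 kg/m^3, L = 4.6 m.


dp = 4.1 mm = 0.0041 m
Viscous term = 150*0.0438*0.205*(1-0.37)^2 / (0.0041^2*0.37^3) = 627809
Inertial term = 1.75*29*0.205^2*(1-0.37) / (0.0041*0.37^3) = 6469.87
dP/L = 627809 + 6469.87 = 634279 Pa/m
dP = 634279 * 4.6 / 1000 = 2918 kPa

2918 kPa


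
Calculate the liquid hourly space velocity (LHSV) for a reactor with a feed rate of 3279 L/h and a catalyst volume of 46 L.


LHSV = volumetric feed rate / catalyst volume
= 3279 L/h / 46 L
= 71.28 h^-1

71.28 h^-1


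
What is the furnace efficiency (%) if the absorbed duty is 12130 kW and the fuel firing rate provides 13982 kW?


Furnace efficiency = Q_absorbed / Q_fuel * 100
= 12130 / 13982 * 100 = 86.75

86.75 %


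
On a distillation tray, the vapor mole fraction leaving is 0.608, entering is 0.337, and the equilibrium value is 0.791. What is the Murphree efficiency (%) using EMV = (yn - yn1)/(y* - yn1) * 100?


Murphree vapor efficiency: EMV = (y_n - y_(n-1)) / (y*_n - y_(n-1)) * 100
EMV = (0.608 - 0.337) / (0.791 - 0.337) * 100 = 0.271 / 0.454 * 100 = 59.69

59.69 %
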